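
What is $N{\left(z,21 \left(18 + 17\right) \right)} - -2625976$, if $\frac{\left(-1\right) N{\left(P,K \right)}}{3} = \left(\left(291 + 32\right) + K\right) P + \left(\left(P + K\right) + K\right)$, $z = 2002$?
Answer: $-3738788$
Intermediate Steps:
$N{\left(P,K \right)} = - 6 K - 3 P - 3 P \left(323 + K\right)$ ($N{\left(P,K \right)} = - 3 \left(\left(\left(291 + 32\right) + K\right) P + \left(\left(P + K\right) + K\right)\right) = - 3 \left(\left(323 + K\right) P + \left(\left(K + P\right) + K\right)\right) = - 3 \left(P \left(323 + K\right) + \left(P + 2 K\right)\right) = - 3 \left(P + 2 K + P \left(323 + K\right)\right) = - 6 K - 3 P - 3 P \left(323 + K\right)$)
$N{\left(z,21 \left(18 + 17\right) \right)} - -2625976 = \left(\left(-972\right) 2002 - 6 \cdot 21 \left(18 + 17\right) - 3 \cdot 21 \left(18 + 17\right) 2002\right) - -2625976 = \left(-1945944 - 6 \cdot 21 \cdot 35 - 3 \cdot 21 \cdot 35 \cdot 2002\right) + 2625976 = \left(-1945944 - 4410 - 2205 \cdot 2002\right) + 2625976 = \left(-1945944 - 4410 - 4414410\right) + 2625976 = -6364764 + 2625976 = -3738788$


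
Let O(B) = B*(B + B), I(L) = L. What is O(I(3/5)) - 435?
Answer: -10857/25 ≈ -434.28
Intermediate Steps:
O(B) = 2*B**2 (O(B) = B*(2*B) = 2*B**2)
O(I(3/5)) - 435 = 2*(3/5)**2 - 435 = 2*(9/25) - 435 = 18/25 - 435 = -10857/25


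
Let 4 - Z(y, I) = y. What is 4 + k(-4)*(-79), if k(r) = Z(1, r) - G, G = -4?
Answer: -549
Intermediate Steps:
Z(y, I) = 4 - y
k(r) = 7 (k(r) = (4 - 1*1) - 1*(-4) = (4 - 1) + 4 = 3 + 4 = 7)
4 + k(-4)*(-79) = 4 + 7*(-79) = 4 - 553 = -549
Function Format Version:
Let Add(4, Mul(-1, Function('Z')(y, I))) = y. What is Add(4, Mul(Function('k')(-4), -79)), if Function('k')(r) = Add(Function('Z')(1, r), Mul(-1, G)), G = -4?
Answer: -549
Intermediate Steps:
Function('Z')(y, I) = Add(4, Mul(-1, y))
Function('k')(r) = 7 (Function('k')(r) = Add(Add(4, Mul(-1, 1)), Mul(-1, -4)) = Add(Add(4, -1), 4) = Add(3, 4) = 7)
Add(4, Mul(Function('k')(-4), -79)) = Add(4, Mul(7, -79)) = Add(4, -553) = -549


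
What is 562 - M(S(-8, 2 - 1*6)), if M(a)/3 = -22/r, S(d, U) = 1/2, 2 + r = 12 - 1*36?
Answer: 7273/13 ≈ 559.46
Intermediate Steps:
r = -26 (r = -2 + (12 - 1*36) = -2 + (12 - 36) = -2 - 24 = -26)
S(d, U) = 1/2
M(a) = 33/13 (M(a) = 3*(-22/(-26)) = 3*(-22*(-1/26)) = 3*(11/13) = 33/13)
562 - M(S(-8, 2 - 1*6)) = 562 - 1*33/13 = 562 - 33/13 = 7273/13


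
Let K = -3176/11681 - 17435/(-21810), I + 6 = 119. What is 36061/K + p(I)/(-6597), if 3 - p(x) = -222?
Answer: 1346812718703811/19701526355 ≈ 68361.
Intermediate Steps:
I = 113 (I = -6 + 119 = 113)
p(x) = 225 (p(x) = 3 - 1*(-222) = 3 + 222 = 225)
K = 26877935/50952522 (K = -3176*1/11681 - 17435*(-1/21810) = -3176/11681 + 3487/4362 = 26877935/50952522 ≈ 0.52751)
36061/K + p(I)/(-6597) = 36061/(26877935/50952522) + 225/(-6597) = 36061*(50952522/26877935) + 225*(-1/6597) = 1837398895842/26877935 - 25/733 = 1346812718703811/19701526355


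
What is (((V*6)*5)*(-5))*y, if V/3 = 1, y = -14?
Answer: 6300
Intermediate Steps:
V = 3 (V = 3*1 = 3)
(((V*6)*5)*(-5))*y = (((3*6)*5)*(-5))*(-14) = ((18*5)*(-5))*(-14) = (90*(-5))*(-14) = -450*(-14) = 6300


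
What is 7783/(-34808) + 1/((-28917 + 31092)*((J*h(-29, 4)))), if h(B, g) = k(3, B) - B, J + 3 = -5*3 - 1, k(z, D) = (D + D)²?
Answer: -57436790657/256875208200 ≈ -0.22360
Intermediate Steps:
k(z, D) = 4*D² (k(z, D) = (2*D)² = 4*D²)
J = -19 (J = -3 + (-5*3 - 1) = -3 + (-15 - 1) = -3 - 16 = -19)
h(B, g) = -B + 4*B² (h(B, g) = 4*B² - B = -B + 4*B²)
7783/(-34808) + 1/((-28917 + 31092)*((J*h(-29, 4)))) = 7783/(-34808) + 1/((-28917 + 31092)*((-(-551)*(-1 + 4*(-29))))) = 7783*(-1/34808) + 1/(2175*((-(-551)*(-1 - 116)))) = -7783/34808 + 1/(2175*((-(-551)*(-117)))) = -7783/34808 + 1/(2175*((-19*3393))) = -7783/34808 + (1/2175)/(-64467) = -7783/34808 + (1/2175)*(-1/64467) = -7783/34808 - 1/140215725 = -57436790657/256875208200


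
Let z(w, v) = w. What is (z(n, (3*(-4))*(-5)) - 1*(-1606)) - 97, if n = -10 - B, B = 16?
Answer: 1483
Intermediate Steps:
n = -26 (n = -10 - 1*16 = -10 - 16 = -26)
(z(n, (3*(-4))*(-5)) - 1*(-1606)) - 97 = (-26 - 1*(-1606)) - 97 = (-26 + 1606) - 97 = 1580 - 97 = 1483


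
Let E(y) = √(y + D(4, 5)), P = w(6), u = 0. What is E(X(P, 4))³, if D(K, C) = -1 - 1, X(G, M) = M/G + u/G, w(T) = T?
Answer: -8*I*√3/9 ≈ -1.5396*I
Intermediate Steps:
P = 6
X(G, M) = M/G (X(G, M) = M/G + 0/G = M/G + 0 = M/G)
D(K, C) = -2
E(y) = √(-2 + y) (E(y) = √(y - 2) = √(-2 + y))
E(X(P, 4))³ = (√(-2 + 4/6))³ = (√(-2 + 4*(⅙)))³ = (√(-2 + ⅔))³ = (√(-4/3))³ = (2*I*√3/3)³ = -8*I*√3/9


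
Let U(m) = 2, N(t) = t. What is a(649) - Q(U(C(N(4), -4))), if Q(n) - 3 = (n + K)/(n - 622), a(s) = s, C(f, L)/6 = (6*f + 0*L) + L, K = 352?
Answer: 200437/310 ≈ 646.57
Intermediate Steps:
C(f, L) = 6*L + 36*f (C(f, L) = 6*((6*f + 0*L) + L) = 6*((6*f + 0) + L) = 6*(6*f + L) = 6*(L + 6*f) = 6*L + 36*f)
Q(n) = 3 + (352 + n)/(-622 + n) (Q(n) = 3 + (n + 352)/(n - 622) = 3 + (352 + n)/(-622 + n))
a(649) - Q(U(C(N(4), -4))) = 649 - 2*(-757 + 2*2)/(-622 + 2) = 649 - 2*(-757 + 4)/(-620) = 649 - 2*(-1)*(-753)/620 = 649 - 1*753/310 = 649 - 753/310 = 200437/310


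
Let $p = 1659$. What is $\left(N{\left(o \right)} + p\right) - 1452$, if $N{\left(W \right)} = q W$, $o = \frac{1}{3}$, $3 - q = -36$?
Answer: $220$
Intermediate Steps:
$q = 39$ ($q = 3 - -36 = 3 + 36 = 39$)
$o = \frac{1}{3} \approx 0.33333$
$N{\left(W \right)} = 39 W$
$\left(N{\left(o \right)} + p\right) - 1452 = \left(39 \cdot \frac{1}{3} + 1659\right) - 1452 = \left(13 + 1659\right) - 1452 = 1672 - 1452 = 220$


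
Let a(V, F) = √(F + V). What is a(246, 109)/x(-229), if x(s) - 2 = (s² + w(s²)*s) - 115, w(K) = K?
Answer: -√355/11956661 ≈ -1.5758e-6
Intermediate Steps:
x(s) = -113 + s² + s³ (x(s) = 2 + ((s² + s²*s) - 115) = 2 + ((s² + s³) - 115) = 2 + (-115 + s² + s³) = -113 + s² + s³)
a(246, 109)/x(-229) = √(109 + 246)/(-113 + (-229)² + (-229)³) = √355/(-113 + 52441 - 12008989) = √355/(-11956661) = √355*(-1/11956661) = -√355/11956661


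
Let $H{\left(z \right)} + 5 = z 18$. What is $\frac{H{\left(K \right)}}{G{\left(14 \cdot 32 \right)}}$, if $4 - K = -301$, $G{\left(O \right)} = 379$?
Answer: $\frac{5485}{379} \approx 14.472$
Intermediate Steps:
$K = 305$ ($K = 4 - -301 = 4 + 301 = 305$)
$H{\left(z \right)} = -5 + 18 z$ ($H{\left(z \right)} = -5 + z 18 = -5 + 18 z$)
$\frac{H{\left(K \right)}}{G{\left(14 \cdot 32 \right)}} = \frac{-5 + 18 \cdot 305}{379} = \left(-5 + 5490\right) \frac{1}{379} = 5485 \cdot \frac{1}{379} = \frac{5485}{379}$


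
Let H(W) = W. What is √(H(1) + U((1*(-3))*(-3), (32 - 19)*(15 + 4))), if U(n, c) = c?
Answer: 2*√62 ≈ 15.748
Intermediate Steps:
√(H(1) + U((1*(-3))*(-3), (32 - 19)*(15 + 4))) = √(1 + (32 - 19)*(15 + 4)) = √(1 + 13*19) = √(1 + 247) = √248 = 2*√62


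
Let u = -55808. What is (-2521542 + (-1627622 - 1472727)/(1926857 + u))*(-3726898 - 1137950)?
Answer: 7650673593097797712/623683 ≈ 1.2267e+13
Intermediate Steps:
(-2521542 + (-1627622 - 1472727)/(1926857 + u))*(-3726898 - 1137950) = (-2521542 + (-1627622 - 1472727)/(1926857 - 55808))*(-3726898 - 1137950) = (-2521542 - 3100349/1871049)*(-4864848) = -4717931737907/1871049*(-4864848) = 7650673593097797712/623683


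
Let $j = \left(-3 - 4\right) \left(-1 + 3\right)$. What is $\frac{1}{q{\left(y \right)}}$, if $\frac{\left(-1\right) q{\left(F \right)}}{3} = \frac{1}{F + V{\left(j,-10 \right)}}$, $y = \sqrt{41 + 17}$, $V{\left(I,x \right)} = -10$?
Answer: $\frac{10}{3} - \frac{\sqrt{58}}{3} \approx 0.79474$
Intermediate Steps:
$j = -14$ ($j = \left(-7\right) 2 = -14$)
$y = \sqrt{58} \approx 7.6158$
$q{\left(F \right)} = - \frac{3}{-10 + F}$ ($q{\left(F \right)} = - \frac{3}{F - 10} = - \frac{3}{-10 + F}$)
$\frac{1}{q{\left(y \right)}} = \frac{1}{\left(-3\right) \frac{1}{-10 + \sqrt{58}}} = \frac{10}{3} - \frac{\sqrt{58}}{3}$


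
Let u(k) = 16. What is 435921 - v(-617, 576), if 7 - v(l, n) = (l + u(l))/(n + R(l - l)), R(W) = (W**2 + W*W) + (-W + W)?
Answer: 251085863/576 ≈ 4.3591e+5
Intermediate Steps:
R(W) = 2*W**2 (R(W) = (W**2 + W**2) + 0 = 2*W**2 + 0 = 2*W**2)
v(l, n) = 7 - (16 + l)/n (v(l, n) = 7 - (l + 16)/(n + 2*(l - l)**2) = 7 - (16 + l)/(n + 2*0**2) = 7 - (16 + l)/(n + 2*0) = 7 - (16 + l)/(n + 0) = 7 - (16 + l)/n)
435921 - v(-617, 576) = 435921 - (-16 - 1*(-617) + 7*576)/576 = 435921 - (-16 + 617 + 4032)/576 = 435921 - 4633/576 = 251085863/576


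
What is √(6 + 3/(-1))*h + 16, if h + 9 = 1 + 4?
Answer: 16 - 4*√3 ≈ 9.0718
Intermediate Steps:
h = -4 (h = -9 + (1 + 4) = -9 + 5 = -4)
√(6 + 3/(-1))*h + 16 = √(6 + 3/(-1))*(-4) + 16 = √(6 + 3*(-1))*(-4) + 16 = √(6 - 3)*(-4) + 16 = √3*(-4) + 16 = -4*√3 + 16 = 16 - 4*√3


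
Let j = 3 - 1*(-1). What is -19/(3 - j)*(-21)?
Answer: -399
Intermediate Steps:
j = 4 (j = 3 + 1 = 4)
-19/(3 - j)*(-21) = -19/(3 - 1*4)*(-21) = -19/(3 - 4)*(-21) = -19/(-1)*(-21) = -19*(-1)*(-21) = 19*(-21) = -399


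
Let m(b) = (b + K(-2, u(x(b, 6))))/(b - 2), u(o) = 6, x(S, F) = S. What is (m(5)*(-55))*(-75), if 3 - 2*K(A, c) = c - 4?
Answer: 15125/2 ≈ 7562.5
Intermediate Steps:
K(A, c) = 7/2 - c/2 (K(A, c) = 3/2 - (c - 4)/2 = 3/2 - (-4 + c)/2 = 3/2 + (2 - c/2) = 7/2 - c/2)
m(b) = (½ + b)/(-2 + b) (m(b) = (b + (7/2 - ½*6))/(b - 2) = (b + (7/2 - 3))/(-2 + b) = (b + ½)/(-2 + b) = (½ + b)/(-2 + b))
(m(5)*(-55))*(-75) = (((½ + 5)/(-2 + 5))*(-55))*(-75) = (((11/2)/3)*(-55))*(-75) = (((⅓)*(11/2))*(-55))*(-75) = ((11/6)*(-55))*(-75) = -605/6*(-75) = 15125/2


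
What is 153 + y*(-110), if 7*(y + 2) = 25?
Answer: -139/7 ≈ -19.857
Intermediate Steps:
y = 11/7 (y = -2 + (⅐)*25 = -2 + 25/7 = 11/7 ≈ 1.5714)
153 + y*(-110) = 153 + (11/7)*(-110) = 153 - 1210/7 = -139/7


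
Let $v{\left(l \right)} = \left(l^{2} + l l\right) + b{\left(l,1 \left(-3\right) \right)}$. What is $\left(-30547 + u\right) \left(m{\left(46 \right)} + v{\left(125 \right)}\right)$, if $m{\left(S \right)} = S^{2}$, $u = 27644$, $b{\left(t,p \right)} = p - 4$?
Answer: $-96841177$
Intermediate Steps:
$b{\left(t,p \right)} = -4 + p$
$v{\left(l \right)} = -7 + 2 l^{2}$ ($v{\left(l \right)} = \left(l^{2} + l l\right) + \left(-4 + 1 \left(-3\right)\right) = \left(l^{2} + l^{2}\right) - 7 = 2 l^{2} - 7 = -7 + 2 l^{2}$)
$\left(-30547 + u\right) \left(m{\left(46 \right)} + v{\left(125 \right)}\right) = \left(-30547 + 27644\right) \left(46^{2} - \left(7 - 2 \cdot 125^{2}\right)\right) = - 2903 \left(2116 + \left(-7 + 2 \cdot 15625\right)\right) = - 2903 \left(2116 + \left(-7 + 31250\right)\right) = - 2903 \left(2116 + 31243\right) = \left(-2903\right) 33359 = -96841177$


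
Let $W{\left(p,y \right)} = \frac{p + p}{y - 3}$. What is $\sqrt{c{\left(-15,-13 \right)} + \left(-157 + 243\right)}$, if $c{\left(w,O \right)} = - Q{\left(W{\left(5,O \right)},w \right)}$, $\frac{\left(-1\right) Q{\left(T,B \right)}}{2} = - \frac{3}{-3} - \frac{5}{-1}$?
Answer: $7 \sqrt{2} \approx 9.8995$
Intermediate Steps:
$W{\left(p,y \right)} = \frac{2 p}{-3 + y}$
$Q{\left(T,B \right)} = -12$ ($Q{\left(T,B \right)} = - 2 \left(- \frac{3}{-3} - \frac{5}{-1}\right) = - 2 \left(\left(-3\right) \left(- \frac{1}{3}\right) - -5\right) = - 2 \left(1 + 5\right) = \left(-2\right) 6 = -12$)
$c{\left(w,O \right)} = 12$ ($c{\left(w,O \right)} = \left(-1\right) \left(-12\right) = 12$)
$\sqrt{c{\left(-15,-13 \right)} + \left(-157 + 243\right)} = \sqrt{12 + \left(-157 + 243\right)} = \sqrt{12 + 86} = \sqrt{98} = 7 \sqrt{2}$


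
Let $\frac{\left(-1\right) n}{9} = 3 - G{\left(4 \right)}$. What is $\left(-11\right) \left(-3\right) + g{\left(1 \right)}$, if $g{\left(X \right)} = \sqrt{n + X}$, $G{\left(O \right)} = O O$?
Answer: $33 + \sqrt{118} \approx 43.863$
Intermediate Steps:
$G{\left(O \right)} = O^{2}$
$n = 117$ ($n = - 9 \left(3 - 4^{2}\right) = - 9 \left(3 - 16\right) = \left(-9\right) \left(-13\right) = 117$)
$g{\left(X \right)} = \sqrt{117 + X}$
$\left(-11\right) \left(-3\right) + g{\left(1 \right)} = \left(-11\right) \left(-3\right) + \sqrt{117 + 1} = 33 + \sqrt{118}$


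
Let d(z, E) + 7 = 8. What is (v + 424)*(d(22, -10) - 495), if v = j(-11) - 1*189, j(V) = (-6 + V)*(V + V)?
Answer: -300846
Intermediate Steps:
j(V) = 2*V*(-6 + V) (j(V) = (-6 + V)*(2*V) = 2*V*(-6 + V))
d(z, E) = 1 (d(z, E) = -7 + 8 = 1)
v = 185 (v = 2*(-11)*(-6 - 11) - 1*189 = 2*(-11)*(-17) - 189 = 374 - 189 = 185)
(v + 424)*(d(22, -10) - 495) = (185 + 424)*(1 - 495) = 609*(-494) = -300846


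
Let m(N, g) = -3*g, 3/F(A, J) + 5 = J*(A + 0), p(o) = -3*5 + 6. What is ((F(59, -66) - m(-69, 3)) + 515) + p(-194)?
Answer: 2007982/3899 ≈ 515.00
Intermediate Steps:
p(o) = -9 (p(o) = -15 + 6 = -9)
F(A, J) = 3/(-5 + A*J) (F(A, J) = 3/(-5 + J*(A + 0)) = 3/(-5 + J*A) = 3/(-5 + A*J))
((F(59, -66) - m(-69, 3)) + 515) + p(-194) = ((3/(-5 + 59*(-66)) - (-3)*3) + 515) - 9 = ((3/(-5 - 3894) - 1*(-9)) + 515) - 9 = ((3/(-3899) + 9) + 515) - 9 = ((3*(-1/3899) + 9) + 515) - 9 = ((-3/3899 + 9) + 515) - 9 = (35088/3899 + 515) - 9 = 2043073/3899 - 9 = 2007982/3899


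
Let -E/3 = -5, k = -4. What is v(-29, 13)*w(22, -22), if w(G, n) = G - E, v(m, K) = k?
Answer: -28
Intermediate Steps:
v(m, K) = -4
E = 15 (E = -3*(-5) = 15)
w(G, n) = -15 + G (w(G, n) = G - 1*15 = G - 15 = -15 + G)
v(-29, 13)*w(22, -22) = -4*(-15 + 22) = -4*7 = -28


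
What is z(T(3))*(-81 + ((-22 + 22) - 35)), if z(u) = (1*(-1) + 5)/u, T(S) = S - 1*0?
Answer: -464/3 ≈ -154.67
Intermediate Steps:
T(S) = S (T(S) = S + 0 = S)
z(u) = 4/u (z(u) = (-1 + 5)/u = 4/u)
z(T(3))*(-81 + ((-22 + 22) - 35)) = (4/3)*(-81 + ((-22 + 22) - 35)) = (4*(1/3))*(-81 + (0 - 35)) = 4*(-81 - 35)/3 = (4/3)*(-116) = -464/3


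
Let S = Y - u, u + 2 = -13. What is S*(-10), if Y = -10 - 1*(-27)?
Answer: -320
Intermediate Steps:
u = -15 (u = -2 - 13 = -15)
Y = 17 (Y = -10 + 27 = 17)
S = 32 (S = 17 - 1*(-15) = 17 + 15 = 32)
S*(-10) = 32*(-10) = -320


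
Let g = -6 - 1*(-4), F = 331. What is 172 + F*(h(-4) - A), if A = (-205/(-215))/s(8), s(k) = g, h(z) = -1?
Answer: -103/86 ≈ -1.1977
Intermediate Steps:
g = -2 (g = -6 + 4 = -2)
s(k) = -2
A = -41/86 (A = -205/(-215)/(-2) = -205*(-1/215)*(-1/2) = (41/43)*(-1/2) = -41/86 ≈ -0.47674)
172 + F*(h(-4) - A) = 172 + 331*(-1 - 1*(-41/86)) = 172 + 331*(-1 + 41/86) = 172 + 331*(-45/86) = 172 - 14895/86 = -103/86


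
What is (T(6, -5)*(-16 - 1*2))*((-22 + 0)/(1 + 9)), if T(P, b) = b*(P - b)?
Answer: -2178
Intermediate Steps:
(T(6, -5)*(-16 - 1*2))*((-22 + 0)/(1 + 9)) = ((-5*(6 - 1*(-5)))*(-16 - 1*2))*((-22 + 0)/(1 + 9)) = ((-5*(6 + 5))*(-16 - 2))*(-22/10) = (-5*11*(-18))*(-22*1/10) = -55*(-18)*(-11/5) = 990*(-11/5) = -2178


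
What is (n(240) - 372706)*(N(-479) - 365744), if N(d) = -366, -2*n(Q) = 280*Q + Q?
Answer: 148796622860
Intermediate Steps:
n(Q) = -281*Q/2 (n(Q) = -(280*Q + Q)/2 = -281*Q/2)
(n(240) - 372706)*(N(-479) - 365744) = (-281/2*240 - 372706)*(-366 - 365744) = (-33720 - 372706)*(-366110) = -406426*(-366110) = 148796622860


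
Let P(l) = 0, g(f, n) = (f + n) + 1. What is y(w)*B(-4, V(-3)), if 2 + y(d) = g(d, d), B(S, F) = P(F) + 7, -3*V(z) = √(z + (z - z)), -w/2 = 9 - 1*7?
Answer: -63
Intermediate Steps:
w = -4 (w = -2*(9 - 1*7) = -2*(9 - 7) = -2*2 = -4)
g(f, n) = 1 + f + n
V(z) = -√z/3 (V(z) = -√(z + (z - z))/3 = -√(z + 0)/3 = -√z/3)
B(S, F) = 7 (B(S, F) = 0 + 7 = 7)
y(d) = -1 + 2*d (y(d) = -2 + (1 + d + d) = -2 + (1 + 2*d) = -1 + 2*d)
y(w)*B(-4, V(-3)) = (-1 + 2*(-4))*7 = (-1 - 8)*7 = -9*7 = -63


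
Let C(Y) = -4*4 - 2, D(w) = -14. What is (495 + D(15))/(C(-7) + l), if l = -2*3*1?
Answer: -481/24 ≈ -20.042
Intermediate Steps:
l = -6 (l = -6*1 = -6)
C(Y) = -18 (C(Y) = -16 - 2 = -18)
(495 + D(15))/(C(-7) + l) = (495 - 14)/(-18 - 6) = 481/(-24) = 481*(-1/24) = -481/24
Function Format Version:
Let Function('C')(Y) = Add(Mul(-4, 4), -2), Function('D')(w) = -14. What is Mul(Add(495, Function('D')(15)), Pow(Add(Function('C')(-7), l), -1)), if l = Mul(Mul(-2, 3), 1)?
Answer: Rational(-481, 24) ≈ -20.042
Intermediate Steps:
l = -6 (l = Mul(-6, 1) = -6)
Function('C')(Y) = -18 (Function('C')(Y) = Add(-16, -2) = -18)
Mul(Add(495, Function('D')(15)), Pow(Add(Function('C')(-7), l), -1)) = Mul(Add(495, -14), Pow(Add(-18, -6), -1)) = Mul(481, Pow(-24, -1)) = Mul(481, Rational(-1, 24)) = Rational(-481, 24)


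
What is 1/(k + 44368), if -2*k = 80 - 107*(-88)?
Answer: 1/39620 ≈ 2.5240e-5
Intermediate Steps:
k = -4748 (k = -(80 - 107*(-88))/2 = -(80 + 9416)/2 = -½*9496 = -4748)
1/(k + 44368) = 1/(-4748 + 44368) = 1/39620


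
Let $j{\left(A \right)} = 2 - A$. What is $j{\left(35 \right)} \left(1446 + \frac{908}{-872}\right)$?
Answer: $- \frac{10395033}{218} \approx -47684.0$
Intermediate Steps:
$j{\left(35 \right)} \left(1446 + \frac{908}{-872}\right) = \left(2 - 35\right) \left(1446 + \frac{908}{-872}\right) = \left(2 - 35\right) \left(1446 + 908 \left(- \frac{1}{872}\right)\right) = - 33 \left(1446 - \frac{227}{218}\right) = \left(-33\right) \frac{315001}{218} = - \frac{10395033}{218}$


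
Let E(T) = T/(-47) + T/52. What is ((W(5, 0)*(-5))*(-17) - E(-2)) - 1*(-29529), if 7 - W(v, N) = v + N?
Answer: 36292173/1222 ≈ 29699.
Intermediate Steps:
W(v, N) = 7 - N - v (W(v, N) = 7 - (v + N) = 7 - (N + v) = 7 + (-N - v) = 7 - N - v)
E(T) = -5*T/2444 (E(T) = T*(-1/47) + T*(1/52) = -T/47 + T/52 = -5*T/2444)
((W(5, 0)*(-5))*(-17) - E(-2)) - 1*(-29529) = (((7 - 1*0 - 1*5)*(-5))*(-17) - (-5)*(-2)/2444) - 1*(-29529) = (((7 + 0 - 5)*(-5))*(-17) - 1*5/1222) + 29529 = ((2*(-5))*(-17) - 5/1222) + 29529 = (-10*(-17) - 5/1222) + 29529 = (170 - 5/1222) + 29529 = 207735/1222 + 29529 = 36292173/1222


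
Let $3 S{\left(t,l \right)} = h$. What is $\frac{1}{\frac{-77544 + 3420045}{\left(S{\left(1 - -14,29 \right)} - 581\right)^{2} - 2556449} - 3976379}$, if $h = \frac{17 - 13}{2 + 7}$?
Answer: $- \frac{1617694832}{6432570195056557} \approx -2.5148 \cdot 10^{-7}$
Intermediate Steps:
$h = \frac{4}{9} \approx 0.44444$
$S{\left(t,l \right)} = \frac{4}{27}$ ($S{\left(t,l \right)} = \frac{1}{3} \cdot \frac{4}{9} = \frac{4}{27}$)
$\frac{1}{\frac{-77544 + 3420045}{\left(S{\left(1 - -14,29 \right)} - 581\right)^{2} - 2556449} - 3976379} = \frac{1}{\frac{-77544 + 3420045}{\left(\frac{4}{27} - 581\right)^{2} - 2556449} - 3976379} = \frac{1}{\frac{3342501}{\left(- \frac{15683}{27}\right)^{2} - 2556449} - 3976379} = \frac{1}{\frac{3342501}{\frac{245956489}{729} - 2556449} - 3976379} = \frac{1}{\frac{3342501}{- \frac{1617694832}{729}} - 3976379} = \frac{1}{3342501 \left(- \frac{729}{1617694832}\right) - 3976379} = \frac{1}{- \frac{2436683229}{1617694832} - 3976379} = \frac{1}{- \frac{6432570195056557}{1617694832}} = - \frac{1617694832}{6432570195056557}$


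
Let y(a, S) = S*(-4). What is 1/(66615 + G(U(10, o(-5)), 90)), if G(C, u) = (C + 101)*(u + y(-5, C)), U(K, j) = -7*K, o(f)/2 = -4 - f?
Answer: 1/78085 ≈ 1.2807e-5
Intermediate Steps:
o(f) = -8 - 2*f (o(f) = 2*(-4 - f) = -8 - 2*f)
y(a, S) = -4*S
G(C, u) = (101 + C)*(u - 4*C) (G(C, u) = (C + 101)*(u - 4*C) = (101 + C)*(u - 4*C))
1/(66615 + G(U(10, o(-5)), 90)) = 1/(66615 + (-(-2828)*10 - 4*(-7*10)² + 101*90 - 7*10*90)) = 1/(66615 + (-404*(-70) - 4*(-70)² + 9090 - 70*90)) = 1/(66615 + (28280 - 4*4900 + 9090 - 6300)) = 1/(66615 + (28280 - 19600 + 9090 - 6300)) = 1/(66615 + 11470) = 1/78085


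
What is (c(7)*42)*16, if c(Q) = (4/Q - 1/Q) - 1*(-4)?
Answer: 2976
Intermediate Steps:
c(Q) = 4 + 3/Q (c(Q) = 3/Q + 4 = 4 + 3/Q)
(c(7)*42)*16 = ((4 + 3/7)*42)*16 = ((31/7)*42)*16 = 186*16 = 2976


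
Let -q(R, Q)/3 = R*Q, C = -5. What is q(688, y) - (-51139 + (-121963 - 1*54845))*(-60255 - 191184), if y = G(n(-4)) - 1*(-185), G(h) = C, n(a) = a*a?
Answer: -57315137253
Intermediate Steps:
n(a) = a**2
G(h) = -5
y = 180 (y = -5 - 1*(-185) = -5 + 185 = 180)
q(R, Q) = -3*Q*R (q(R, Q) = -3*R*Q = -3*Q*R)
q(688, y) - (-51139 + (-121963 - 1*54845))*(-60255 - 191184) = -3*180*688 - (-51139 + (-121963 - 1*54845))*(-60255 - 191184) = -371520 - (-51139 + (-121963 - 54845))*(-251439) = -371520 - (-51139 - 176808)*(-251439) = -371520 - (-227947)*(-251439) = -371520 - 1*57314765733 = -371520 - 57314765733 = -57315137253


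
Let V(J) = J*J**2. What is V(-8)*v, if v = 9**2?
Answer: -41472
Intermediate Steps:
V(J) = J**3
v = 81
V(-8)*v = (-8)**3*81 = -512*81 = -41472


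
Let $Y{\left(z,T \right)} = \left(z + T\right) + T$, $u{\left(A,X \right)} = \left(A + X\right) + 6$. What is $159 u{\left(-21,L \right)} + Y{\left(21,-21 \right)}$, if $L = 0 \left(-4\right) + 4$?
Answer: $-1770$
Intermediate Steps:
$L = 4$ ($L = 0 + 4 = 4$)
$u{\left(A,X \right)} = 6 + A + X$
$Y{\left(z,T \right)} = z + 2 T$ ($Y{\left(z,T \right)} = \left(T + z\right) + T = z + 2 T$)
$159 u{\left(-21,L \right)} + Y{\left(21,-21 \right)} = 159 \left(6 - 21 + 4\right) + \left(21 + 2 \left(-21\right)\right) = 159 \left(-11\right) + \left(21 - 42\right) = -1749 - 21 = -1770$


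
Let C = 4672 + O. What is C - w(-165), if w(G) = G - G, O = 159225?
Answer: 163897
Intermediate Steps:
w(G) = 0
C = 163897 (C = 4672 + 159225 = 163897)
C - w(-165) = 163897 - 1*0 = 163897 + 0 = 163897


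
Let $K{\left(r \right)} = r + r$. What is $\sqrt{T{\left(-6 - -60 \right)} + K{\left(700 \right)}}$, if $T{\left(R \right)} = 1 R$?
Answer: $\sqrt{1454} \approx 38.131$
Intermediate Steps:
$K{\left(r \right)} = 2 r$
$T{\left(R \right)} = R$
$\sqrt{T{\left(-6 - -60 \right)} + K{\left(700 \right)}} = \sqrt{\left(-6 - -60\right) + 2 \cdot 700} = \sqrt{\left(-6 + 60\right) + 1400} = \sqrt{54 + 1400} = \sqrt{1454}$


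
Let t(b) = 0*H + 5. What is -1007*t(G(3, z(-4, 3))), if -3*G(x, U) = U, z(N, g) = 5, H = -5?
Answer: -5035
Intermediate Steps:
G(x, U) = -U/3
t(b) = 5 (t(b) = 0*(-5) + 5 = 0 + 5 = 5)
-1007*t(G(3, z(-4, 3))) = -1007*5 = -5035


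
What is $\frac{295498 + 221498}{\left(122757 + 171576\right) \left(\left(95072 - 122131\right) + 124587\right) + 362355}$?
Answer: $\frac{172332}{9568690393} \approx 1.801 \cdot 10^{-5}$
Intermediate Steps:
$\frac{295498 + 221498}{\left(122757 + 171576\right) \left(\left(95072 - 122131\right) + 124587\right) + 362355} = \frac{516996}{294333 \left(\left(95072 - 122131\right) + 124587\right) + 362355} = \frac{516996}{294333 \left(-27059 + 124587\right) + 362355} = \frac{516996}{294333 \cdot 97528 + 362355} = \frac{516996}{28705708824 + 362355} = \frac{516996}{28706071179} = 516996 \cdot \frac{1}{28706071179} = \frac{172332}{9568690393}$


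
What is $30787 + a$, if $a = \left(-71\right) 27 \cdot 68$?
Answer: $-99569$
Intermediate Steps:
$a = -130356$ ($a = \left(-1917\right) 68 = -130356$)
$30787 + a = 30787 - 130356 = -99569$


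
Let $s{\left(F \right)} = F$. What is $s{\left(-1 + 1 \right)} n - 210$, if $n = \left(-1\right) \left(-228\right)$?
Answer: $-210$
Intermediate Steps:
$n = 228$
$s{\left(-1 + 1 \right)} n - 210 = \left(-1 + 1\right) 228 - 210 = 0 \cdot 228 - 210 = 0 - 210 = -210$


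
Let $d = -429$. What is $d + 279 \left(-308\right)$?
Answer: $-86361$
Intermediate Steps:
$d + 279 \left(-308\right) = -429 + 279 \left(-308\right) = -429 - 85932 = -86361$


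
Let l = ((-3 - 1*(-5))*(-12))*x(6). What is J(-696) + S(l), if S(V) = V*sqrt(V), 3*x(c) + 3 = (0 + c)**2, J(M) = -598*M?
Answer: 416208 - 528*I*sqrt(66) ≈ 4.1621e+5 - 4289.5*I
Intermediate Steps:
x(c) = -1 + c**2/3 (x(c) = -1 + (0 + c)**2/3 = -1 + c**2/3)
l = -264 (l = ((-3 - 1*(-5))*(-12))*(-1 + (1/3)*6**2) = ((-3 + 5)*(-12))*(-1 + (1/3)*36) = (2*(-12))*(-1 + 12) = -24*11 = -264)
S(V) = V**(3/2)
J(-696) + S(l) = -598*(-696) + (-264)**(3/2) = 416208 - 528*I*sqrt(66)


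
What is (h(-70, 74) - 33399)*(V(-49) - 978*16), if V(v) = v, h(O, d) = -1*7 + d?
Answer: 523212404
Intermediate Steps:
h(O, d) = -7 + d
(h(-70, 74) - 33399)*(V(-49) - 978*16) = ((-7 + 74) - 33399)*(-49 - 978*16) = (67 - 33399)*(-49 - 15648) = -33332*(-15697) = 523212404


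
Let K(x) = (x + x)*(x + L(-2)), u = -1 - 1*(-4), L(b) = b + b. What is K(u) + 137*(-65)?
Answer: -8911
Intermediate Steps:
L(b) = 2*b
u = 3 (u = -1 + 4 = 3)
K(x) = 2*x*(-4 + x) (K(x) = (x + x)*(x + 2*(-2)) = (2*x)*(x - 4) = (2*x)*(-4 + x) = 2*x*(-4 + x))
K(u) + 137*(-65) = 2*3*(-4 + 3) + 137*(-65) = 2*3*(-1) - 8905 = -6 - 8905 = -8911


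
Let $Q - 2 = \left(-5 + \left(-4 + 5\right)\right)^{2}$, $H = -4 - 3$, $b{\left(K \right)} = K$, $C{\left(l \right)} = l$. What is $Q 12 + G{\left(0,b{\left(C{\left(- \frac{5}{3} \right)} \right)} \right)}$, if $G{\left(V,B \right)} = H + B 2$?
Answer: $\frac{617}{3} \approx 205.67$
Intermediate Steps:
$H = -7$ ($H = -4 - 3 = -7$)
$G{\left(V,B \right)} = -7 + 2 B$ ($G{\left(V,B \right)} = -7 + B 2 = -7 + 2 B$)
$Q = 18$ ($Q = 2 + \left(-5 + \left(-4 + 5\right)\right)^{2} = 2 + \left(-5 + 1\right)^{2} = 2 + \left(-4\right)^{2} = 2 + 16 = 18$)
$Q 12 + G{\left(0,b{\left(C{\left(- \frac{5}{3} \right)} \right)} \right)} = 18 \cdot 12 - \left(7 - 2 \left(- \frac{5}{3}\right)\right) = 216 - \left(7 - 2 \left(\left(-5\right) \frac{1}{3}\right)\right) = 216 + \left(-7 + 2 \left(- \frac{5}{3}\right)\right) = 216 - \frac{31}{3} = \frac{617}{3}$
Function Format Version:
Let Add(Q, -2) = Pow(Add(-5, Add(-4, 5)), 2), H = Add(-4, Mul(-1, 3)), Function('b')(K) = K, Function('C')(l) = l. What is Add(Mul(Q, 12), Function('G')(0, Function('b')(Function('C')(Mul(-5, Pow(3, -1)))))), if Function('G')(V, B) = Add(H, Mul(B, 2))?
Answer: Rational(617, 3) ≈ 205.67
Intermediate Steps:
H = -7 (H = Add(-4, -3) = -7)
Function('G')(V, B) = Add(-7, Mul(2, B)) (Function('G')(V, B) = Add(-7, Mul(B, 2)) = Add(-7, Mul(2, B)))
Q = 18 (Q = Add(2, Pow(Add(-5, Add(-4, 5)), 2)) = Add(2, Pow(Add(-5, 1), 2)) = Add(2, Pow(-4, 2)) = Add(2, 16) = 18)
Add(Mul(Q, 12), Function('G')(0, Function('b')(Function('C')(Mul(-5, Pow(3, -1)))))) = Add(Mul(18, 12), Add(-7, Mul(2, Mul(-5, Pow(3, -1))))) = Add(216, Add(-7, Mul(2, Mul(-5, Rational(1, 3))))) = Add(216, Add(-7, Mul(2, Rational(-5, 3)))) = Add(216, Add(-7, Rational(-10, 3))) = Add(216, Rational(-31, 3)) = Rational(617, 3)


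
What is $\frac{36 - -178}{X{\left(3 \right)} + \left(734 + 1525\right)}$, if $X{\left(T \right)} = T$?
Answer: $\frac{107}{1131} \approx 0.094607$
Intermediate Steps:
$\frac{36 - -178}{X{\left(3 \right)} + \left(734 + 1525\right)} = \frac{36 - -178}{3 + \left(734 + 1525\right)} = \frac{36 + 178}{3 + 2259} = \frac{214}{2262} = 214 \cdot \frac{1}{2262} = \frac{107}{1131}$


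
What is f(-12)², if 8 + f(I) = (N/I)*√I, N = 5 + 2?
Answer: 719/12 + 56*I*√3/3 ≈ 59.917 + 32.332*I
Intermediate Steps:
N = 7
f(I) = -8 + 7/√I (f(I) = -8 + (7/I)*√I = -8 + 7/√I)
f(-12)² = (-8 + 7/√(-12))² = (-8 + 7*(-I*√3/6))² = (-8 - 7*I*√3/6)²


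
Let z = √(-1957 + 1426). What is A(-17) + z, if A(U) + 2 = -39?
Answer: -41 + 3*I*√59 ≈ -41.0 + 23.043*I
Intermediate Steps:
A(U) = -41 (A(U) = -2 - 39 = -41)
z = 3*I*√59 (z = √(-531) = 3*I*√59 ≈ 23.043*I)
A(-17) + z = -41 + 3*I*√59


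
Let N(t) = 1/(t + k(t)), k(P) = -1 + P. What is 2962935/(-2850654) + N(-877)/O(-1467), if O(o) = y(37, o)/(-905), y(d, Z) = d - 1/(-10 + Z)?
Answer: -4672781526821/4556806052175 ≈ -1.0255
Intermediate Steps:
N(t) = 1/(-1 + 2*t) (N(t) = 1/(t + (-1 + t)) = 1/(-1 + 2*t))
O(o) = -(-371 + 37*o)/(905*(-10 + o)) (O(o) = ((-1 - 10*37 + o*37)/(-10 + o))/(-905) = ((-1 - 370 + 37*o)/(-10 + o))*(-1/905) = ((-371 + 37*o)/(-10 + o))*(-1/905) = -(-371 + 37*o)/(905*(-10 + o)))
2962935/(-2850654) + N(-877)/O(-1467) = 2962935/(-2850654) + 1/((-1 + 2*(-877))*(((371 - 37*(-1467))/(905*(-10 - 1467))))) = 2962935*(-1/2850654) + 1/((-1 - 1754)*(((1/905)*(371 + 54279)/(-1477)))) = -987645/950218 + 1/((-1755)*(((1/905)*(-1/1477)*54650))) = -987645/950218 - 1/(1755*(-10930/267337)) = -987645/950218 - 1/1755*(-267337/10930) = -987645/950218 + 267337/19182150 = -4672781526821/4556806052175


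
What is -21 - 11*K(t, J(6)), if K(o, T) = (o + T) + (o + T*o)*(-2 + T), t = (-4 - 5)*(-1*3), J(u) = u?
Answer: -8700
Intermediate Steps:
t = 27 (t = -9*(-3) = 27)
K(o, T) = T + o + (-2 + T)*(o + T*o) (K(o, T) = (T + o) + (-2 + T)*(o + T*o) = T + o + (-2 + T)*(o + T*o))
-21 - 11*K(t, J(6)) = -21 - 11*(6 - 1*27 + 27*6**2 - 1*6*27) = -21 - 11*(6 - 27 + 27*36 - 162) = -21 - 11*(6 - 27 + 972 - 162) = -21 - 11*789 = -21 - 8679 = -8700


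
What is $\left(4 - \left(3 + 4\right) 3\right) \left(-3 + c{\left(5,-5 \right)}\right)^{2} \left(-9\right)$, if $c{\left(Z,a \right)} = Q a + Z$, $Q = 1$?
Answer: $1377$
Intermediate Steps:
$c{\left(Z,a \right)} = Z + a$ ($c{\left(Z,a \right)} = 1 a + Z = a + Z = Z + a$)
$\left(4 - \left(3 + 4\right) 3\right) \left(-3 + c{\left(5,-5 \right)}\right)^{2} \left(-9\right) = \left(4 - \left(3 + 4\right) 3\right) \left(-3 + \left(5 - 5\right)\right)^{2} \left(-9\right) = \left(4 - 7 \cdot 3\right) \left(-3 + 0\right)^{2} \left(-9\right) = \left(4 - 21\right) \left(-3\right)^{2} \left(-9\right) = \left(4 - 21\right) 9 \left(-9\right) = \left(-17\right) 9 \left(-9\right) = \left(-153\right) \left(-9\right) = 1377$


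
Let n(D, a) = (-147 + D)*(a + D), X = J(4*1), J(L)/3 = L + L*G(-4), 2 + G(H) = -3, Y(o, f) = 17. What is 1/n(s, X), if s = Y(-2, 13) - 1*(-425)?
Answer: 1/116230 ≈ 8.6036e-6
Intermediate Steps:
G(H) = -5 (G(H) = -2 - 3 = -5)
J(L) = -12*L (J(L) = 3*(L + L*(-5)) = 3*(L - 5*L) = 3*(-4*L) = -12*L)
X = -48 ≈ -48.000
s = 442 (s = 17 - 1*(-425) = 17 + 425 = 442)
n(D, a) = (-147 + D)*(D + a)
1/n(s, X) = 1/(442**2 - 147*442 - 147*(-48) + 442*(-48)) = 1/(195364 - 64974 + 7056 - 21216) = 1/116230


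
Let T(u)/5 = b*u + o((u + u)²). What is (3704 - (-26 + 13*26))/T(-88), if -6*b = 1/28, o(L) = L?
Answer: 71232/3252535 ≈ 0.021900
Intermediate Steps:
b = -1/168 (b = -⅙/28 = -⅙*1/28 = -1/168 ≈ -0.0059524)
T(u) = 20*u² - 5*u/168 (T(u) = 5*(-u/168 + (u + u)²) = 5*(-u/168 + (2*u)²) = 5*(-u/168 + 4*u²) = 5*(4*u² - u/168) = 20*u² - 5*u/168)
(3704 - (-26 + 13*26))/T(-88) = (3704 - (-26 + 13*26))/(((5/168)*(-88)*(-1 + 672*(-88)))) = (3704 - (-26 + 338))/(((5/168)*(-88)*(-1 - 59136))) = (3704 - 1*312)/(((5/168)*(-88)*(-59137))) = (3704 - 312)/(3252535/21) = 3392*(21/3252535) = 71232/3252535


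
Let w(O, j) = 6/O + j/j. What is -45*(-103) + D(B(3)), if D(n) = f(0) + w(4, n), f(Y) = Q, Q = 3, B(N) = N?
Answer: 9281/2 ≈ 4640.5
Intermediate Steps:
w(O, j) = 1 + 6/O (w(O, j) = 6/O + 1 = 1 + 6/O)
f(Y) = 3
D(n) = 11/2 (D(n) = 3 + (6 + 4)/4 = 3 + (¼)*10 = 3 + 5/2 = 11/2)
-45*(-103) + D(B(3)) = -45*(-103) + 11/2 = 4635 + 11/2 = 9281/2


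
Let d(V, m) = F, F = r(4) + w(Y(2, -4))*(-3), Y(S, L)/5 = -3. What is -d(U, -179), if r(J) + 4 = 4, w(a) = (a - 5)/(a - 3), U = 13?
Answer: 10/3 ≈ 3.3333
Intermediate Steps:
Y(S, L) = -15 (Y(S, L) = 5*(-3) = -15)
w(a) = (-5 + a)/(-3 + a)
r(J) = 0 (r(J) = -4 + 4 = 0)
F = -10/3 (F = 0 + ((-5 - 15)/(-3 - 15))*(-3) = 0 + (-20/(-18))*(-3) = 0 - 1/18*(-20)*(-3) = 0 + (10/9)*(-3) = 0 - 10/3 = -10/3 ≈ -3.3333)
d(V, m) = -10/3
-d(U, -179) = -1*(-10/3) = 10/3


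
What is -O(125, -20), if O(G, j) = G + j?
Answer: -105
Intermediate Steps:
-O(125, -20) = -(125 - 20) = -1*105 = -105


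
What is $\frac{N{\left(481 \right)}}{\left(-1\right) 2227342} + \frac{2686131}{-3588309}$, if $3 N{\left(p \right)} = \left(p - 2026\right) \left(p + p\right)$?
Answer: $- \frac{17970839598}{34155518567} \approx -0.52615$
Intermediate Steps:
$N{\left(p \right)} = \frac{2 p \left(-2026 + p\right)}{3}$ ($N{\left(p \right)} = \frac{\left(p - 2026\right) \left(p + p\right)}{3} = \frac{\left(-2026 + p\right) 2 p}{3} = \frac{2 p \left(-2026 + p\right)}{3}$)
$\frac{N{\left(481 \right)}}{\left(-1\right) 2227342} + \frac{2686131}{-3588309} = \frac{\frac{2}{3} \cdot 481 \left(-2026 + 481\right)}{\left(-1\right) 2227342} + \frac{2686131}{-3588309} = \frac{\frac{2}{3} \cdot 481 \left(-1545\right)}{-2227342} + 2686131 \left(- \frac{1}{3588309}\right) = \left(-495430\right) \left(- \frac{1}{2227342}\right) - \frac{298459}{398701} = \frac{19055}{85667} - \frac{298459}{398701} = - \frac{17970839598}{34155518567}$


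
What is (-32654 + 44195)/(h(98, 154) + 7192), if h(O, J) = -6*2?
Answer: 11541/7180 ≈ 1.6074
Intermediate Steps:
h(O, J) = -12
(-32654 + 44195)/(h(98, 154) + 7192) = (-32654 + 44195)/(-12 + 7192) = 11541/7180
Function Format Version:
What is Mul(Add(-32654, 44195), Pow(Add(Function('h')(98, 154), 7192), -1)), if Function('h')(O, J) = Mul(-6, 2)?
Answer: Rational(11541, 7180) ≈ 1.6074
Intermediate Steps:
Function('h')(O, J) = -12
Mul(Add(-32654, 44195), Pow(Add(Function('h')(98, 154), 7192), -1)) = Mul(Add(-32654, 44195), Pow(Add(-12, 7192), -1)) = Mul(11541, Pow(7180, -1)) = Mul(11541, Rational(1, 7180)) = Rational(11541, 7180)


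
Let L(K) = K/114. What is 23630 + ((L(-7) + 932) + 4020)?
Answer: 3258341/114 ≈ 28582.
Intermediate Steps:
L(K) = K/114 (L(K) = K*(1/114) = K/114)
23630 + ((L(-7) + 932) + 4020) = 23630 + (((1/114)*(-7) + 932) + 4020) = 23630 + ((-7/114 + 932) + 4020) = 23630 + (106241/114 + 4020) = 23630 + 564521/114 = 3258341/114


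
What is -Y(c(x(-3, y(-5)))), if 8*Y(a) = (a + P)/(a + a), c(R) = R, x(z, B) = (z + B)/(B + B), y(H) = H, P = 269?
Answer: -1349/64 ≈ -21.078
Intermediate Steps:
x(z, B) = (B + z)/(2*B) (x(z, B) = (B + z)/((2*B)) = (B + z)*(1/(2*B)) = (B + z)/(2*B))
Y(a) = (269 + a)/(16*a) (Y(a) = ((a + 269)/(a + a))/8 = ((269 + a)/((2*a)))/8 = ((269 + a)*(1/(2*a)))/8 = ((269 + a)/(2*a))/8 = (269 + a)/(16*a))
-Y(c(x(-3, y(-5)))) = -(269 + (½)*(-5 - 3)/(-5))/(16*((½)*(-5 - 3)/(-5))) = -(269 + (½)*(-⅕)*(-8))/(16*((½)*(-⅕)*(-8))) = -(269 + ⅘)/(16*⅘) = -5*1349/(16*4*5) = -1*1349/64 = -1349/64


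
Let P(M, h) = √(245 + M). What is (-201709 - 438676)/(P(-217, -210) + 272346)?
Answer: -87203146605/37086171844 + 640385*√7/37086171844 ≈ -2.3513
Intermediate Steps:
(-201709 - 438676)/(P(-217, -210) + 272346) = (-201709 - 438676)/(√(245 - 217) + 272346) = -640385/(√28 + 272346) = -640385/(2*√7 + 272346) = -640385/(272346 + 2*√7)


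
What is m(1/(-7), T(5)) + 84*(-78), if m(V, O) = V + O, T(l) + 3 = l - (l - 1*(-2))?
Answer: -45900/7 ≈ -6557.1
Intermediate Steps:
T(l) = -5 (T(l) = -3 + (l - (l - 1*(-2))) = -3 + (l - (l + 2)) = -3 + (l - (2 + l)) = -3 + (l + (-2 - l)) = -3 - 2 = -5)
m(V, O) = O + V
m(1/(-7), T(5)) + 84*(-78) = (-5 + 1/(-7)) + 84*(-78) = (-5 - ⅐) - 6552 = -36/7 - 6552 = -45900/7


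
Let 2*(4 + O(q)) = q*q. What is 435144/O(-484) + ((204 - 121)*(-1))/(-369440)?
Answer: 40192330163/10817572640 ≈ 3.7155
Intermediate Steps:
O(q) = -4 + q²/2 (O(q) = -4 + (q*q)/2 = -4 + q²/2)
435144/O(-484) + ((204 - 121)*(-1))/(-369440) = 435144/(-4 + (½)*(-484)²) + ((204 - 121)*(-1))/(-369440) = 435144/(-4 + (½)*234256) + (83*(-1))*(-1/369440) = 435144/(-4 + 117128) - 83*(-1/369440) = 435144/117124 + 83/369440 = 435144*(1/117124) + 83/369440 = 108786/29281 + 83/369440 = 40192330163/10817572640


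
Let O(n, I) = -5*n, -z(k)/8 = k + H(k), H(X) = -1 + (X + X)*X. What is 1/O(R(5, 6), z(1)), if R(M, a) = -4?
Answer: 1/20 ≈ 0.050000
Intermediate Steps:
H(X) = -1 + 2*X**2 (H(X) = -1 + (2*X)*X = -1 + 2*X**2)
z(k) = 8 - 16*k**2 - 8*k (z(k) = -8*(k + (-1 + 2*k**2)) = -8*(-1 + k + 2*k**2) = 8 - 16*k**2 - 8*k)
1/O(R(5, 6), z(1)) = 1/(-5*(-4)) = 1/20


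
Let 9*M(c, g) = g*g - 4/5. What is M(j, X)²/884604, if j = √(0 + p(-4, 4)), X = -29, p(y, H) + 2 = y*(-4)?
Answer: 17648401/1791323100 ≈ 0.0098522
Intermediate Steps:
p(y, H) = -2 - 4*y (p(y, H) = -2 + y*(-4) = -2 - 4*y)
j = √14 (j = √(0 + (-2 - 4*(-4))) = √(0 + (-2 + 16)) = √(0 + 14) = √14 ≈ 3.7417)
M(c, g) = -4/45 + g²/9 (M(c, g) = (g*g - 4/5)/9 = (g² - 4*⅕)/9 = (g² - ⅘)/9 = (-⅘ + g²)/9 = -4/45 + g²/9)
M(j, X)²/884604 = (-4/45 + (⅑)*(-29)²)²/884604 = (-4/45 + (⅑)*841)²*(1/884604) = (-4/45 + 841/9)²*(1/884604) = (4201/45)²*(1/884604) = (17648401/2025)*(1/884604) = 17648401/1791323100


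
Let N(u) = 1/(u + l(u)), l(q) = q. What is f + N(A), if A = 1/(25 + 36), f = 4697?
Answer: 9455/2 ≈ 4727.5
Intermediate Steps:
A = 1/61 ≈ 0.016393
N(u) = 1/(2*u) (N(u) = 1/(u + u) = 1/(2*u))
f + N(A) = 4697 + 1/(2*(1/61)) = 4697 + (1/2)*61 = 4697 + 61/2 = 9455/2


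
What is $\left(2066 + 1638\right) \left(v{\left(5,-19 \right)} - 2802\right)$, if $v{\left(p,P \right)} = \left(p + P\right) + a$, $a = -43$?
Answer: $-10589736$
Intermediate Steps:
$v{\left(p,P \right)} = -43 + P + p$ ($v{\left(p,P \right)} = \left(p + P\right) - 43 = \left(P + p\right) - 43 = -43 + P + p$)
$\left(2066 + 1638\right) \left(v{\left(5,-19 \right)} - 2802\right) = \left(2066 + 1638\right) \left(\left(-43 - 19 + 5\right) - 2802\right) = 3704 \left(-57 - 2802\right) = 3704 \left(-2859\right) = -10589736$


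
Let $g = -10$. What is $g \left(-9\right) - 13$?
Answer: $77$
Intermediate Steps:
$g \left(-9\right) - 13 = \left(-10\right) \left(-9\right) - 13 = 90 - 13 = 77$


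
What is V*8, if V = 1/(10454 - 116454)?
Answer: -1/13250 ≈ -7.5472e-5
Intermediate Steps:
V = -1/106000 (V = 1/(-106000) = -1/106000 ≈ -9.4340e-6)
V*8 = -1/106000*8 = -1/13250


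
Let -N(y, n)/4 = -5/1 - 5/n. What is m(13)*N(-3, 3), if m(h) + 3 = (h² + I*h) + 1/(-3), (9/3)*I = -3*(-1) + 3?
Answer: 46000/9 ≈ 5111.1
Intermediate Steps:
N(y, n) = 20 + 20/n (N(y, n) = -4*(-5/1 - 5/n) = -4*(-5*1 - 5/n) = -4*(-5 - 5/n) = 20 + 20/n)
I = 2 (I = (-3*(-1) + 3)/3 = (3 + 3)/3 = (⅓)*6 = 2)
m(h) = -10/3 + h² + 2*h (m(h) = -3 + ((h² + 2*h) + 1/(-3)) = -3 + ((h² + 2*h) - ⅓) = -3 + (-⅓ + h² + 2*h) = -10/3 + h² + 2*h)
m(13)*N(-3, 3) = (-10/3 + 13² + 2*13)*(20 + 20/3) = (-10/3 + 169 + 26)*(20 + 20*(⅓)) = 575*(20 + 20/3)/3 = (575/3)*(80/3) = 46000/9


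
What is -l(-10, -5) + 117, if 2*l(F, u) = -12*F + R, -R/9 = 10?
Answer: 102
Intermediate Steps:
R = -90 (R = -9*10 = -90)
l(F, u) = -45 - 6*F (l(F, u) = (-12*F - 90)/2 = (-90 - 12*F)/2 = -45 - 6*F)
-l(-10, -5) + 117 = -(-45 - 6*(-10)) + 117 = -(-45 + 60) + 117 = -1*15 + 117 = -15 + 117 = 102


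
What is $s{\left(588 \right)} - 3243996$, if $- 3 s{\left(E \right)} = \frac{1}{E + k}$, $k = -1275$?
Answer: $- \frac{6685875755}{2061} \approx -3.244 \cdot 10^{6}$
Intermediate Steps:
$s{\left(E \right)} = - \frac{1}{3 \left(-1275 + E\right)}$ ($s{\left(E \right)} = - \frac{1}{3 \left(E - 1275\right)} = - \frac{1}{3 \left(-1275 + E\right)}$)
$s{\left(588 \right)} - 3243996 = - \frac{1}{-3825 + 3 \cdot 588} - 3243996 = - \frac{1}{-3825 + 1764} - 3243996 = - \frac{1}{-2061} - 3243996 = \left(-1\right) \left(- \frac{1}{2061}\right) - 3243996 = \frac{1}{2061} - 3243996 = - \frac{6685875755}{2061}$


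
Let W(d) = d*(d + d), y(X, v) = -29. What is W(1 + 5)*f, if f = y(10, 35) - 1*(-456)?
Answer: 30744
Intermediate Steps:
f = 427 (f = -29 - 1*(-456) = -29 + 456 = 427)
W(d) = 2*d² (W(d) = d*(2*d) = 2*d²)
W(1 + 5)*f = (2*(1 + 5)²)*427 = (2*6²)*427 = (2*36)*427 = 72*427 = 30744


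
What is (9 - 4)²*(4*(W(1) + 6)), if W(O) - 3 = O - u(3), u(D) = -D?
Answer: 1300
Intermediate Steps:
W(O) = 6 + O (W(O) = 3 + (O - (-1)*3) = 3 + (O - 1*(-3)) = 3 + (O + 3) = 3 + (3 + O) = 6 + O)
(9 - 4)²*(4*(W(1) + 6)) = (9 - 4)²*(4*((6 + 1) + 6)) = 5²*(4*(7 + 6)) = 25*(4*13) = 25*52 = 1300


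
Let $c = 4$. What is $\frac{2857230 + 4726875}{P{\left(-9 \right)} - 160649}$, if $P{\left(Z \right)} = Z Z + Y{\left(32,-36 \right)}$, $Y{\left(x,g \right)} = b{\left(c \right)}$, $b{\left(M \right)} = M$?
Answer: $- \frac{7584105}{160564} \approx -47.234$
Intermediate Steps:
$Y{\left(x,g \right)} = 4$
$P{\left(Z \right)} = 4 + Z^{2}$ ($P{\left(Z \right)} = Z Z + 4 = Z^{2} + 4 = 4 + Z^{2}$)
$\frac{2857230 + 4726875}{P{\left(-9 \right)} - 160649} = \frac{2857230 + 4726875}{\left(4 + \left(-9\right)^{2}\right) - 160649} = \frac{7584105}{\left(4 + 81\right) - 160649} = \frac{7584105}{85 - 160649} = \frac{7584105}{-160564} = 7584105 \left(- \frac{1}{160564}\right) = - \frac{7584105}{160564}$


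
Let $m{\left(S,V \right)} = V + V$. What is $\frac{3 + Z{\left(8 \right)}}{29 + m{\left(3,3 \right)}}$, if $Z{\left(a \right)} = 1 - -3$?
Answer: $\frac{1}{5} \approx 0.2$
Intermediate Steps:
$m{\left(S,V \right)} = 2 V$
$Z{\left(a \right)} = 4$ ($Z{\left(a \right)} = 1 + 3 = 4$)
$\frac{3 + Z{\left(8 \right)}}{29 + m{\left(3,3 \right)}} = \frac{3 + 4}{29 + 2 \cdot 3} = \frac{1}{29 + 6} \cdot 7 = \frac{1}{35} \cdot 7 = \frac{1}{5}$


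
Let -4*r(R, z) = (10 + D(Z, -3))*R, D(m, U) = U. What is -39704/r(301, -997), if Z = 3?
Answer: 22688/301 ≈ 75.375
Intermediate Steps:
r(R, z) = -7*R/4 (r(R, z) = -(10 - 3)*R/4 = -7*R/4)
-39704/r(301, -997) = -39704/((-7/4*301)) = -39704/(-2107/4) = -39704*(-4/2107) = 22688/301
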